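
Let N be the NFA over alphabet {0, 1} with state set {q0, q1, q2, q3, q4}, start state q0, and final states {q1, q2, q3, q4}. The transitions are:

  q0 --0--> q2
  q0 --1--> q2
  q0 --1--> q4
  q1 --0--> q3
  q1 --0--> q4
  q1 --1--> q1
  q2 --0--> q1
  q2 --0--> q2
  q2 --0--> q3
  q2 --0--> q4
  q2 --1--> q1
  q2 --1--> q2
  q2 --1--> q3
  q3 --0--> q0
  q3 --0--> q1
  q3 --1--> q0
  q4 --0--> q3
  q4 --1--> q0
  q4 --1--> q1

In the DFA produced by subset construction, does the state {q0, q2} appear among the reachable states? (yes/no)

no

Start state of the DFA: {q0}.
{q0} --0--> {q2}  [new]
{q0} --1--> {q2, q4}  [new]
{q2} --0--> {q1, q2, q3, q4}  [new]
{q2} --1--> {q1, q2, q3}  [new]
{q2, q4} --0--> {q1, q2, q3, q4}  [seen]
{q2, q4} --1--> {q0, q1, q2, q3}  [new]
{q1, q2, q3, q4} --0--> {q0, q1, q2, q3, q4}  [new]
{q1, q2, q3, q4} --1--> {q0, q1, q2, q3}  [seen]
{q1, q2, q3} --0--> {q0, q1, q2, q3, q4}  [seen]
{q1, q2, q3} --1--> {q0, q1, q2, q3}  [seen]
{q0, q1, q2, q3} --0--> {q0, q1, q2, q3, q4}  [seen]
{q0, q1, q2, q3} --1--> {q0, q1, q2, q3, q4}  [seen]
{q0, q1, q2, q3, q4} --0--> {q0, q1, q2, q3, q4}  [seen]
{q0, q1, q2, q3, q4} --1--> {q0, q1, q2, q3, q4}  [seen]
Reachable DFA states: {q0}, {q2}, {q2, q4}, {q1, q2, q3, q4}, {q1, q2, q3}, {q0, q1, q2, q3}, {q0, q1, q2, q3, q4}.
{q0, q2} is not among them.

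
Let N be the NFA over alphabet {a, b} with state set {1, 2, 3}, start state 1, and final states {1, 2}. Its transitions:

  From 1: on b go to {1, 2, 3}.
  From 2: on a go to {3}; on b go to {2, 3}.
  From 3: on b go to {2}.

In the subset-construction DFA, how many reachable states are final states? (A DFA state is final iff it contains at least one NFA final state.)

Start state of the DFA: {1}.
{1} --a--> ∅  [new]
{1} --b--> {1, 2, 3}  [new]
∅ --a--> ∅  [seen]
∅ --b--> ∅  [seen]
{1, 2, 3} --a--> {3}  [new]
{1, 2, 3} --b--> {1, 2, 3}  [seen]
{3} --a--> ∅  [seen]
{3} --b--> {2}  [new]
{2} --a--> {3}  [seen]
{2} --b--> {2, 3}  [new]
{2, 3} --a--> {3}  [seen]
{2, 3} --b--> {2, 3}  [seen]
Reachable DFA states: {1}, ∅, {1, 2, 3}, {3}, {2}, {2, 3}.
Accepting DFA states (contain an NFA accepting state): {1}, {1, 2, 3}, {2}, {2, 3}.

4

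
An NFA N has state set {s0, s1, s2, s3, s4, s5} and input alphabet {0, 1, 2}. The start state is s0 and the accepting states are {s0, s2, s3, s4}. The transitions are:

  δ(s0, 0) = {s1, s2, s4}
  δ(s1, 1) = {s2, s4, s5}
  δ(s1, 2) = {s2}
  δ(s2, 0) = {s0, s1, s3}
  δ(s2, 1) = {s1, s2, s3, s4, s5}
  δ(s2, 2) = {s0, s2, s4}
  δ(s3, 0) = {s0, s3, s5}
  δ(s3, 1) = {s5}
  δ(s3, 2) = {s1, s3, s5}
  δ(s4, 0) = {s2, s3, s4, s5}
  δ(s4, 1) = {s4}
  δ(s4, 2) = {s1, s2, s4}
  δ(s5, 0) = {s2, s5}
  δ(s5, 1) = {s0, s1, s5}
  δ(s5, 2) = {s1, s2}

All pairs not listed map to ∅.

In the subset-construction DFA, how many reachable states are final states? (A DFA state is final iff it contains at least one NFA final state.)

Start state of the DFA: {s0}.
{s0} --0--> {s1, s2, s4}  [new]
{s0} --1--> ∅  [new]
{s0} --2--> ∅  [seen]
{s1, s2, s4} --0--> {s0, s1, s2, s3, s4, s5}  [new]
{s1, s2, s4} --1--> {s1, s2, s3, s4, s5}  [new]
{s1, s2, s4} --2--> {s0, s1, s2, s4}  [new]
∅ --0--> ∅  [seen]
∅ --1--> ∅  [seen]
∅ --2--> ∅  [seen]
{s0, s1, s2, s3, s4, s5} --0--> {s0, s1, s2, s3, s4, s5}  [seen]
{s0, s1, s2, s3, s4, s5} --1--> {s0, s1, s2, s3, s4, s5}  [seen]
{s0, s1, s2, s3, s4, s5} --2--> {s0, s1, s2, s3, s4, s5}  [seen]
{s1, s2, s3, s4, s5} --0--> {s0, s1, s2, s3, s4, s5}  [seen]
{s1, s2, s3, s4, s5} --1--> {s0, s1, s2, s3, s4, s5}  [seen]
{s1, s2, s3, s4, s5} --2--> {s0, s1, s2, s3, s4, s5}  [seen]
{s0, s1, s2, s4} --0--> {s0, s1, s2, s3, s4, s5}  [seen]
{s0, s1, s2, s4} --1--> {s1, s2, s3, s4, s5}  [seen]
{s0, s1, s2, s4} --2--> {s0, s1, s2, s4}  [seen]
Reachable DFA states: {s0}, {s1, s2, s4}, ∅, {s0, s1, s2, s3, s4, s5}, {s1, s2, s3, s4, s5}, {s0, s1, s2, s4}.
Accepting DFA states (contain an NFA accepting state): {s0}, {s1, s2, s4}, {s0, s1, s2, s3, s4, s5}, {s1, s2, s3, s4, s5}, {s0, s1, s2, s4}.

5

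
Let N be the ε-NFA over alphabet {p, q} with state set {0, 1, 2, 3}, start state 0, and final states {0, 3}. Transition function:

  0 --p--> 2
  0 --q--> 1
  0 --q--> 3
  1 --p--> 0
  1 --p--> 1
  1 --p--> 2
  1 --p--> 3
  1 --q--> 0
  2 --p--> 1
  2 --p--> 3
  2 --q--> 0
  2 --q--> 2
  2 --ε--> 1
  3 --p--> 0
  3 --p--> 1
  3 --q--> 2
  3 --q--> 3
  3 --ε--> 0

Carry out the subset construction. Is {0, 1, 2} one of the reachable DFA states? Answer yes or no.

yes

Start state of the DFA: {0} (ε-closure of the NFA start).
{0} --p--> {1, 2}  [new]
{0} --q--> {0, 1, 3}  [new]
{1, 2} --p--> {0, 1, 2, 3}  [new]
{1, 2} --q--> {0, 1, 2}  [new]
{0, 1, 3} --p--> {0, 1, 2, 3}  [seen]
{0, 1, 3} --q--> {0, 1, 2, 3}  [seen]
{0, 1, 2, 3} --p--> {0, 1, 2, 3}  [seen]
{0, 1, 2, 3} --q--> {0, 1, 2, 3}  [seen]
{0, 1, 2} --p--> {0, 1, 2, 3}  [seen]
{0, 1, 2} --q--> {0, 1, 2, 3}  [seen]
Reachable DFA states: {0}, {1, 2}, {0, 1, 3}, {0, 1, 2, 3}, {0, 1, 2}.
{0, 1, 2} is among them.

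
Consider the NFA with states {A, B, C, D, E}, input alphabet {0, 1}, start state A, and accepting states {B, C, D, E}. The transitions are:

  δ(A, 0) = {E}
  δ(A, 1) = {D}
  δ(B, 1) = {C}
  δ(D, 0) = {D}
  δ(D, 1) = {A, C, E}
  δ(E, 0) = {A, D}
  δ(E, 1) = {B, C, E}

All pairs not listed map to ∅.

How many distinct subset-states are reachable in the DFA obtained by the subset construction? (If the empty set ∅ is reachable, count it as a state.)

12

Start state of the DFA: {A}.
{A} --0--> {E}  [new]
{A} --1--> {D}  [new]
{E} --0--> {A, D}  [new]
{E} --1--> {B, C, E}  [new]
{D} --0--> {D}  [seen]
{D} --1--> {A, C, E}  [new]
{A, D} --0--> {D, E}  [new]
{A, D} --1--> {A, C, D, E}  [new]
{B, C, E} --0--> {A, D}  [seen]
{B, C, E} --1--> {B, C, E}  [seen]
{A, C, E} --0--> {A, D, E}  [new]
{A, C, E} --1--> {B, C, D, E}  [new]
{D, E} --0--> {A, D}  [seen]
{D, E} --1--> {A, B, C, E}  [new]
{A, C, D, E} --0--> {A, D, E}  [seen]
{A, C, D, E} --1--> {A, B, C, D, E}  [new]
{A, D, E} --0--> {A, D, E}  [seen]
{A, D, E} --1--> {A, B, C, D, E}  [seen]
{B, C, D, E} --0--> {A, D}  [seen]
{B, C, D, E} --1--> {A, B, C, E}  [seen]
{A, B, C, E} --0--> {A, D, E}  [seen]
{A, B, C, E} --1--> {B, C, D, E}  [seen]
{A, B, C, D, E} --0--> {A, D, E}  [seen]
{A, B, C, D, E} --1--> {A, B, C, D, E}  [seen]
Reachable DFA states: {A}, {E}, {D}, {A, D}, {B, C, E}, {A, C, E}, {D, E}, {A, C, D, E}, {A, D, E}, {B, C, D, E}, {A, B, C, E}, {A, B, C, D, E}.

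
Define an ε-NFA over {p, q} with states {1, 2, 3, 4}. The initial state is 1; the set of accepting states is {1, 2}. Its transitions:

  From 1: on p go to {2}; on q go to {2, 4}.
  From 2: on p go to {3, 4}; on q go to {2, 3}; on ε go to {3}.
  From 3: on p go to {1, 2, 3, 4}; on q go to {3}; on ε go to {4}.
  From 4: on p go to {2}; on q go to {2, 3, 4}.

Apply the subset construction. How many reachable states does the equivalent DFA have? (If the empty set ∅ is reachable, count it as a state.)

Start state of the DFA: {1} (ε-closure of the NFA start).
{1} --p--> {2, 3, 4}  [new]
{1} --q--> {2, 3, 4}  [seen]
{2, 3, 4} --p--> {1, 2, 3, 4}  [new]
{2, 3, 4} --q--> {2, 3, 4}  [seen]
{1, 2, 3, 4} --p--> {1, 2, 3, 4}  [seen]
{1, 2, 3, 4} --q--> {2, 3, 4}  [seen]
Reachable DFA states: {1}, {2, 3, 4}, {1, 2, 3, 4}.

3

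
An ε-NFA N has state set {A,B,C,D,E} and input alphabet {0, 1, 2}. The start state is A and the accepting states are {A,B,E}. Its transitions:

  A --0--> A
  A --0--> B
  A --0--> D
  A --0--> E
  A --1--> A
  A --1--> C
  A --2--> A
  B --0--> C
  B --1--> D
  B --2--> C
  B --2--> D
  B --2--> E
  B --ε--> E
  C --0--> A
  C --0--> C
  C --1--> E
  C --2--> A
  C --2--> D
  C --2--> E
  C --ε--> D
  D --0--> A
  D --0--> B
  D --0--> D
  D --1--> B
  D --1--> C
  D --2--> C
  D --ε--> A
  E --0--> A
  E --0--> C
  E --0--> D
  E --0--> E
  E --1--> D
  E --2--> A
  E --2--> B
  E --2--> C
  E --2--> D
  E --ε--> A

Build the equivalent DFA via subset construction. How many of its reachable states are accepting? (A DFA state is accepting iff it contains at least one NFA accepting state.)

Start state of the DFA: {A} (ε-closure of the NFA start).
{A} --0--> {A,B,D,E}  [new]
{A} --1--> {A,C,D}  [new]
{A} --2--> {A}  [seen]
{A,B,D,E} --0--> {A,B,C,D,E}  [new]
{A,B,D,E} --1--> {A,B,C,D,E}  [seen]
{A,B,D,E} --2--> {A,B,C,D,E}  [seen]
{A,C,D} --0--> {A,B,C,D,E}  [seen]
{A,C,D} --1--> {A,B,C,D,E}  [seen]
{A,C,D} --2--> {A,C,D,E}  [new]
{A,B,C,D,E} --0--> {A,B,C,D,E}  [seen]
{A,B,C,D,E} --1--> {A,B,C,D,E}  [seen]
{A,B,C,D,E} --2--> {A,B,C,D,E}  [seen]
{A,C,D,E} --0--> {A,B,C,D,E}  [seen]
{A,C,D,E} --1--> {A,B,C,D,E}  [seen]
{A,C,D,E} --2--> {A,B,C,D,E}  [seen]
Reachable DFA states: {A}, {A,B,D,E}, {A,C,D}, {A,B,C,D,E}, {A,C,D,E}.
Accepting DFA states (contain an NFA accepting state): {A}, {A,B,D,E}, {A,C,D}, {A,B,C,D,E}, {A,C,D,E}.

5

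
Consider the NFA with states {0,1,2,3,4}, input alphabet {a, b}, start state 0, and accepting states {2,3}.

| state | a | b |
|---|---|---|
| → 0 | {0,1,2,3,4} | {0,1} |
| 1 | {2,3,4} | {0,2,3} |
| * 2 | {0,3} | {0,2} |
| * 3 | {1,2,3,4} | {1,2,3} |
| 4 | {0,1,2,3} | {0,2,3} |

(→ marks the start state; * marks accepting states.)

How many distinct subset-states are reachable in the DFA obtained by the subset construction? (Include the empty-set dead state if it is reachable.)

Start state of the DFA: {0}.
{0} --a--> {0,1,2,3,4}  [new]
{0} --b--> {0,1}  [new]
{0,1,2,3,4} --a--> {0,1,2,3,4}  [seen]
{0,1,2,3,4} --b--> {0,1,2,3}  [new]
{0,1} --a--> {0,1,2,3,4}  [seen]
{0,1} --b--> {0,1,2,3}  [seen]
{0,1,2,3} --a--> {0,1,2,3,4}  [seen]
{0,1,2,3} --b--> {0,1,2,3}  [seen]
Reachable DFA states: {0}, {0,1,2,3,4}, {0,1}, {0,1,2,3}.

4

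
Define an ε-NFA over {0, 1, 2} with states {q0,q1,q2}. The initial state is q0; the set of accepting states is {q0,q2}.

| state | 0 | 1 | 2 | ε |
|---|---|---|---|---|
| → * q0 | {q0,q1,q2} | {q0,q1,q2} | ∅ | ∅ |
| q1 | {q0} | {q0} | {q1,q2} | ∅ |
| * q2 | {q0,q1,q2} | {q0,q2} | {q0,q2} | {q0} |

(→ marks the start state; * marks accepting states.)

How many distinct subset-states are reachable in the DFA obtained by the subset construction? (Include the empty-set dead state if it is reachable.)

3

Start state of the DFA: {q0} (ε-closure of the NFA start).
{q0} --0--> {q0,q1,q2}  [new]
{q0} --1--> {q0,q1,q2}  [seen]
{q0} --2--> ∅  [new]
{q0,q1,q2} --0--> {q0,q1,q2}  [seen]
{q0,q1,q2} --1--> {q0,q1,q2}  [seen]
{q0,q1,q2} --2--> {q0,q1,q2}  [seen]
∅ --0--> ∅  [seen]
∅ --1--> ∅  [seen]
∅ --2--> ∅  [seen]
Reachable DFA states: {q0}, {q0,q1,q2}, ∅.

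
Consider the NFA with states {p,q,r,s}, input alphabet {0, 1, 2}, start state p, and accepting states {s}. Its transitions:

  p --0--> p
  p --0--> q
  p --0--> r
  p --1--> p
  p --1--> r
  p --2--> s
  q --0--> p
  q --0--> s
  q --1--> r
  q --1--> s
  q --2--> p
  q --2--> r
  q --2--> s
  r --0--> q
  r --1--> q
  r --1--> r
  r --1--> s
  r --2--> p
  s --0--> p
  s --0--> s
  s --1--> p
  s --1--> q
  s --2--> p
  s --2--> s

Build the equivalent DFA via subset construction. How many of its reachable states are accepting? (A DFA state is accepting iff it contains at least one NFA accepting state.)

Start state of the DFA: {p}.
{p} --0--> {p,q,r}  [new]
{p} --1--> {p,r}  [new]
{p} --2--> {s}  [new]
{p,q,r} --0--> {p,q,r,s}  [new]
{p,q,r} --1--> {p,q,r,s}  [seen]
{p,q,r} --2--> {p,r,s}  [new]
{p,r} --0--> {p,q,r}  [seen]
{p,r} --1--> {p,q,r,s}  [seen]
{p,r} --2--> {p,s}  [new]
{s} --0--> {p,s}  [seen]
{s} --1--> {p,q}  [new]
{s} --2--> {p,s}  [seen]
{p,q,r,s} --0--> {p,q,r,s}  [seen]
{p,q,r,s} --1--> {p,q,r,s}  [seen]
{p,q,r,s} --2--> {p,r,s}  [seen]
{p,r,s} --0--> {p,q,r,s}  [seen]
{p,r,s} --1--> {p,q,r,s}  [seen]
{p,r,s} --2--> {p,s}  [seen]
{p,s} --0--> {p,q,r,s}  [seen]
{p,s} --1--> {p,q,r}  [seen]
{p,s} --2--> {p,s}  [seen]
{p,q} --0--> {p,q,r,s}  [seen]
{p,q} --1--> {p,r,s}  [seen]
{p,q} --2--> {p,r,s}  [seen]
Reachable DFA states: {p}, {p,q,r}, {p,r}, {s}, {p,q,r,s}, {p,r,s}, {p,s}, {p,q}.
Accepting DFA states (contain an NFA accepting state): {s}, {p,q,r,s}, {p,r,s}, {p,s}.

4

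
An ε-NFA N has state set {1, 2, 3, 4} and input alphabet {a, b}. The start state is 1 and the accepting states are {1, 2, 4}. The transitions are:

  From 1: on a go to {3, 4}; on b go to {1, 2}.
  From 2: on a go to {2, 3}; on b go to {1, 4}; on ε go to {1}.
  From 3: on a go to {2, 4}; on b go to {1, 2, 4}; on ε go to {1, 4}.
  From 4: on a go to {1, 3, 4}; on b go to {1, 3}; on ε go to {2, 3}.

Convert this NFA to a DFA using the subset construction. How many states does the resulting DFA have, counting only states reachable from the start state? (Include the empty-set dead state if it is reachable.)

Start state of the DFA: {1} (ε-closure of the NFA start).
{1} --a--> {1, 2, 3, 4}  [new]
{1} --b--> {1, 2}  [new]
{1, 2, 3, 4} --a--> {1, 2, 3, 4}  [seen]
{1, 2, 3, 4} --b--> {1, 2, 3, 4}  [seen]
{1, 2} --a--> {1, 2, 3, 4}  [seen]
{1, 2} --b--> {1, 2, 3, 4}  [seen]
Reachable DFA states: {1}, {1, 2, 3, 4}, {1, 2}.

3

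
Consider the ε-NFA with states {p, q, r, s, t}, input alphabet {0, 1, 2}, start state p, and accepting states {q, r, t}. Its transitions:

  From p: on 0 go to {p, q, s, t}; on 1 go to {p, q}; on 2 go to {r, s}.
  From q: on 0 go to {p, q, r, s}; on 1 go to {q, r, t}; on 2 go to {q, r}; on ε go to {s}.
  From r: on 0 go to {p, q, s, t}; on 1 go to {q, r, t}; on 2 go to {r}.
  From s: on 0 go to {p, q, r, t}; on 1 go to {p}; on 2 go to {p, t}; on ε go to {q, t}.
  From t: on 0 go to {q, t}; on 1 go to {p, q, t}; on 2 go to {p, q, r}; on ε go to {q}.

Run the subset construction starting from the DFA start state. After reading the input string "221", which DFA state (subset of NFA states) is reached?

{p, q, r, s, t}

Start: {p}.
δ(p,2) = {r, s}.
Union: {r, s}.
ε-closure gives {q, r, s, t}.
After 2: {q, r, s, t}.
δ(q,2) = {q, r}; δ(r,2) = {r}; δ(s,2) = {p, t}; δ(t,2) = {p, q, r}.
Union: {p, q, r, t}.
ε-closure gives {p, q, r, s, t}.
After 2: {p, q, r, s, t}.
δ(p,1) = {p, q}; δ(q,1) = {q, r, t}; δ(r,1) = {q, r, t}; δ(s,1) = {p}; δ(t,1) = {p, q, t}.
Union: {p, q, r, t}.
ε-closure gives {p, q, r, s, t}.
After 1: {p, q, r, s, t}.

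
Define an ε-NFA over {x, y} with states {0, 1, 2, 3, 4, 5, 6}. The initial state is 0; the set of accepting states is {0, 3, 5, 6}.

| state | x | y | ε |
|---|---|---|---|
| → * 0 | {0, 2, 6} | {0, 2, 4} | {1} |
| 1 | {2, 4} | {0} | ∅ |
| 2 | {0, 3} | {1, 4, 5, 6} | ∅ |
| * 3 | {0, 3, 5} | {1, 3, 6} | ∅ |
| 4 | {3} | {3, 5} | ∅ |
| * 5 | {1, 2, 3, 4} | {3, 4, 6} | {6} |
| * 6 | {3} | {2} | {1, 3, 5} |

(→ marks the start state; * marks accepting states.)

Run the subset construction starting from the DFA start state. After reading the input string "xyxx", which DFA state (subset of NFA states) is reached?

{0, 1, 2, 3, 4, 5, 6}

Start: {0, 1}.
δ(0,x) = {0, 2, 6}; δ(1,x) = {2, 4}.
Union: {0, 2, 4, 6}.
ε-closure gives {0, 1, 2, 3, 4, 5, 6}.
After x: {0, 1, 2, 3, 4, 5, 6}.
δ(0,y) = {0, 2, 4}; δ(1,y) = {0}; δ(2,y) = {1, 4, 5, 6}; δ(3,y) = {1, 3, 6}; δ(4,y) = {3, 5}; δ(5,y) = {3, 4, 6}; δ(6,y) = {2}.
Union: {0, 1, 2, 3, 4, 5, 6}.
After y: {0, 1, 2, 3, 4, 5, 6}.
δ(0,x) = {0, 2, 6}; δ(1,x) = {2, 4}; δ(2,x) = {0, 3}; δ(3,x) = {0, 3, 5}; δ(4,x) = {3}; δ(5,x) = {1, 2, 3, 4}; δ(6,x) = {3}.
Union: {0, 1, 2, 3, 4, 5, 6}.
After x: {0, 1, 2, 3, 4, 5, 6}.
δ(0,x) = {0, 2, 6}; δ(1,x) = {2, 4}; δ(2,x) = {0, 3}; δ(3,x) = {0, 3, 5}; δ(4,x) = {3}; δ(5,x) = {1, 2, 3, 4}; δ(6,x) = {3}.
Union: {0, 1, 2, 3, 4, 5, 6}.
After x: {0, 1, 2, 3, 4, 5, 6}.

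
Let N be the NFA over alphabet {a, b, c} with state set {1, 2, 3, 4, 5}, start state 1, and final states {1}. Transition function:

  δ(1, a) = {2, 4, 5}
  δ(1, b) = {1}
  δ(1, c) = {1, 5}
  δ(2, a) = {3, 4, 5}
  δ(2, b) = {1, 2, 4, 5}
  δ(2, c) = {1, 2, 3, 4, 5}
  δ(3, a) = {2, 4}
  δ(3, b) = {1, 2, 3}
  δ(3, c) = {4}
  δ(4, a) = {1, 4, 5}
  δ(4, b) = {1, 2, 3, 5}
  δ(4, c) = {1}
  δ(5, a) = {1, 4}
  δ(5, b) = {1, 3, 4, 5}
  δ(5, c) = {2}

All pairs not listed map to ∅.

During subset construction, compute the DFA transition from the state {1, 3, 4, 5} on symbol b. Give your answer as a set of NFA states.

δ(1,b) = {1}; δ(3,b) = {1, 2, 3}; δ(4,b) = {1, 2, 3, 5}; δ(5,b) = {1, 3, 4, 5}.
Union: {1, 2, 3, 4, 5}.

{1, 2, 3, 4, 5}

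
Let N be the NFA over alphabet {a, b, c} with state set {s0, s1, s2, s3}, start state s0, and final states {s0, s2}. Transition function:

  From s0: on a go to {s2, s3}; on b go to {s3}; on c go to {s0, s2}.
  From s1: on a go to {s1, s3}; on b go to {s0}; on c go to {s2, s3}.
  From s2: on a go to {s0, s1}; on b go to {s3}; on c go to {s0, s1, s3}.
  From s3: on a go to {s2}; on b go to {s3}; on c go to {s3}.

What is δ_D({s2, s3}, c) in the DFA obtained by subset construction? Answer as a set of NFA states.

δ(s2,c) = {s0, s1, s3}; δ(s3,c) = {s3}.
Union: {s0, s1, s3}.

{s0, s1, s3}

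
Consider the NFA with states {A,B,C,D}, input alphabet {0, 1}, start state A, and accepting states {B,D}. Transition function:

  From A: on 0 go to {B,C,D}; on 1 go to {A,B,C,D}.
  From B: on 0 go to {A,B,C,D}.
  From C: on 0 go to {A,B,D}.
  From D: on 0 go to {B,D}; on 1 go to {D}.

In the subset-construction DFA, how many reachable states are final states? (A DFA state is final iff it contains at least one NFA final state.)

Start state of the DFA: {A}.
{A} --0--> {B,C,D}  [new]
{A} --1--> {A,B,C,D}  [new]
{B,C,D} --0--> {A,B,C,D}  [seen]
{B,C,D} --1--> {D}  [new]
{A,B,C,D} --0--> {A,B,C,D}  [seen]
{A,B,C,D} --1--> {A,B,C,D}  [seen]
{D} --0--> {B,D}  [new]
{D} --1--> {D}  [seen]
{B,D} --0--> {A,B,C,D}  [seen]
{B,D} --1--> {D}  [seen]
Reachable DFA states: {A}, {B,C,D}, {A,B,C,D}, {D}, {B,D}.
Accepting DFA states (contain an NFA accepting state): {B,C,D}, {A,B,C,D}, {D}, {B,D}.

4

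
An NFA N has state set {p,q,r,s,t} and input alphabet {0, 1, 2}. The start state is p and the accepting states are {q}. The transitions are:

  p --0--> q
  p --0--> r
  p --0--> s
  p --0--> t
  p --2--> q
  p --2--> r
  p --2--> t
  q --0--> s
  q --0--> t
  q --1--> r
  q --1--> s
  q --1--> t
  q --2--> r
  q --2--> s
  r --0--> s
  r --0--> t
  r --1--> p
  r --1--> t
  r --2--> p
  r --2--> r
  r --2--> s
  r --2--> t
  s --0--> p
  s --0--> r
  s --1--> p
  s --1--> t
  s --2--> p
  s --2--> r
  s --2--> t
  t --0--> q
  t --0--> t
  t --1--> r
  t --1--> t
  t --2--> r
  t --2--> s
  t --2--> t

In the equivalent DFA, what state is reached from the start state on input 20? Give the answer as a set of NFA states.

{q,s,t}

Start: {p}.
δ(p,2) = {q,r,t}.
Union: {q,r,t}.
After 2: {q,r,t}.
δ(q,0) = {s,t}; δ(r,0) = {s,t}; δ(t,0) = {q,t}.
Union: {q,s,t}.
After 0: {q,s,t}.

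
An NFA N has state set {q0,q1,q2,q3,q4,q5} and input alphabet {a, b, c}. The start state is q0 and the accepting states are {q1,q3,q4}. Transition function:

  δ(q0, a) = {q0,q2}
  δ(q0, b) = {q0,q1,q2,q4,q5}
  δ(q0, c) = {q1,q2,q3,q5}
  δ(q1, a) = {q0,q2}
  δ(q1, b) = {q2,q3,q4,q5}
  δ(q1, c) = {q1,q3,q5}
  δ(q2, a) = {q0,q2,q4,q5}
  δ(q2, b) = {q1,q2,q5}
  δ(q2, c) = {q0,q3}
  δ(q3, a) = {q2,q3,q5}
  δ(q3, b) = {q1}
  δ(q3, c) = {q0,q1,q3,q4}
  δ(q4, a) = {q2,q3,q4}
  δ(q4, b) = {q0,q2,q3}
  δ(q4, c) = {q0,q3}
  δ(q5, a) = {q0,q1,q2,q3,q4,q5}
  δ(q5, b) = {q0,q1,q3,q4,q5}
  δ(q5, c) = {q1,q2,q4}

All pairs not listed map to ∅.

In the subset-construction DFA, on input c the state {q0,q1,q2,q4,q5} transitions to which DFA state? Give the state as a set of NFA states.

δ(q0,c) = {q1,q2,q3,q5}; δ(q1,c) = {q1,q3,q5}; δ(q2,c) = {q0,q3}; δ(q4,c) = {q0,q3}; δ(q5,c) = {q1,q2,q4}.
Union: {q0,q1,q2,q3,q4,q5}.

{q0,q1,q2,q3,q4,q5}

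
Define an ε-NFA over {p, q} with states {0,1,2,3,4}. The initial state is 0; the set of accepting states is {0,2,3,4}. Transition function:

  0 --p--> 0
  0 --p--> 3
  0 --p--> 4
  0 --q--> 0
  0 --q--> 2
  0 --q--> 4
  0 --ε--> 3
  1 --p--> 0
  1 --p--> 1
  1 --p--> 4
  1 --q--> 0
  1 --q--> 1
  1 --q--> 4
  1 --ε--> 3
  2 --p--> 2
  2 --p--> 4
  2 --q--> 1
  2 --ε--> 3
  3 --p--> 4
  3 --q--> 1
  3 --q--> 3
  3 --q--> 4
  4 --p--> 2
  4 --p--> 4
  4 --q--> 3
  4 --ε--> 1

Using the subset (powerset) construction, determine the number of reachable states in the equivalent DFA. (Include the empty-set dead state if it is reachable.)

3

Start state of the DFA: {0,3} (ε-closure of the NFA start).
{0,3} --p--> {0,1,3,4}  [new]
{0,3} --q--> {0,1,2,3,4}  [new]
{0,1,3,4} --p--> {0,1,2,3,4}  [seen]
{0,1,3,4} --q--> {0,1,2,3,4}  [seen]
{0,1,2,3,4} --p--> {0,1,2,3,4}  [seen]
{0,1,2,3,4} --q--> {0,1,2,3,4}  [seen]
Reachable DFA states: {0,3}, {0,1,3,4}, {0,1,2,3,4}.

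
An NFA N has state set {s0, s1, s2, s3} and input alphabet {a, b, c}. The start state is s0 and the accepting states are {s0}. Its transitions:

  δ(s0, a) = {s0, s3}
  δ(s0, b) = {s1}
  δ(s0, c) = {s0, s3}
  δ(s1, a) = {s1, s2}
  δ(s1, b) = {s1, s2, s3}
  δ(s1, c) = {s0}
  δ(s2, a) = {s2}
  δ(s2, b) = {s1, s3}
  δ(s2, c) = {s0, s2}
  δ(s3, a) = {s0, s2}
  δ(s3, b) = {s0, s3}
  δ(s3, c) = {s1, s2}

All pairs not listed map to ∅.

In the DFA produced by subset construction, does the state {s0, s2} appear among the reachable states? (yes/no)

Start state of the DFA: {s0}.
{s0} --a--> {s0, s3}  [new]
{s0} --b--> {s1}  [new]
{s0} --c--> {s0, s3}  [seen]
{s0, s3} --a--> {s0, s2, s3}  [new]
{s0, s3} --b--> {s0, s1, s3}  [new]
{s0, s3} --c--> {s0, s1, s2, s3}  [new]
{s1} --a--> {s1, s2}  [new]
{s1} --b--> {s1, s2, s3}  [new]
{s1} --c--> {s0}  [seen]
{s0, s2, s3} --a--> {s0, s2, s3}  [seen]
{s0, s2, s3} --b--> {s0, s1, s3}  [seen]
{s0, s2, s3} --c--> {s0, s1, s2, s3}  [seen]
{s0, s1, s3} --a--> {s0, s1, s2, s3}  [seen]
{s0, s1, s3} --b--> {s0, s1, s2, s3}  [seen]
{s0, s1, s3} --c--> {s0, s1, s2, s3}  [seen]
{s0, s1, s2, s3} --a--> {s0, s1, s2, s3}  [seen]
{s0, s1, s2, s3} --b--> {s0, s1, s2, s3}  [seen]
{s0, s1, s2, s3} --c--> {s0, s1, s2, s3}  [seen]
{s1, s2} --a--> {s1, s2}  [seen]
{s1, s2} --b--> {s1, s2, s3}  [seen]
{s1, s2} --c--> {s0, s2}  [new]
{s1, s2, s3} --a--> {s0, s1, s2}  [new]
{s1, s2, s3} --b--> {s0, s1, s2, s3}  [seen]
{s1, s2, s3} --c--> {s0, s1, s2}  [seen]
{s0, s2} --a--> {s0, s2, s3}  [seen]
{s0, s2} --b--> {s1, s3}  [new]
{s0, s2} --c--> {s0, s2, s3}  [seen]
{s0, s1, s2} --a--> {s0, s1, s2, s3}  [seen]
{s0, s1, s2} --b--> {s1, s2, s3}  [seen]
{s0, s1, s2} --c--> {s0, s2, s3}  [seen]
{s1, s3} --a--> {s0, s1, s2}  [seen]
{s1, s3} --b--> {s0, s1, s2, s3}  [seen]
{s1, s3} --c--> {s0, s1, s2}  [seen]
Reachable DFA states: {s0}, {s0, s3}, {s1}, {s0, s2, s3}, {s0, s1, s3}, {s0, s1, s2, s3}, {s1, s2}, {s1, s2, s3}, {s0, s2}, {s0, s1, s2}, {s1, s3}.
{s0, s2} is among them.

yes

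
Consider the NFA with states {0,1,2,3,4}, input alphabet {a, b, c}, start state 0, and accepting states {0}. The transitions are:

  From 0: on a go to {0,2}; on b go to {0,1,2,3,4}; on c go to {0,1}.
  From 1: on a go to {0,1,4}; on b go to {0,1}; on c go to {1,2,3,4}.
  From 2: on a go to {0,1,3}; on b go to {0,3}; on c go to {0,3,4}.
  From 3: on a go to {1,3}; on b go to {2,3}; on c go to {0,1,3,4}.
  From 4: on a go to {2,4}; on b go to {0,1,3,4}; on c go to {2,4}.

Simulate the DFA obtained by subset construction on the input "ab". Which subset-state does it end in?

{0,1,2,3,4}

Start: {0}.
δ(0,a) = {0,2}.
Union: {0,2}.
After a: {0,2}.
δ(0,b) = {0,1,2,3,4}; δ(2,b) = {0,3}.
Union: {0,1,2,3,4}.
After b: {0,1,2,3,4}.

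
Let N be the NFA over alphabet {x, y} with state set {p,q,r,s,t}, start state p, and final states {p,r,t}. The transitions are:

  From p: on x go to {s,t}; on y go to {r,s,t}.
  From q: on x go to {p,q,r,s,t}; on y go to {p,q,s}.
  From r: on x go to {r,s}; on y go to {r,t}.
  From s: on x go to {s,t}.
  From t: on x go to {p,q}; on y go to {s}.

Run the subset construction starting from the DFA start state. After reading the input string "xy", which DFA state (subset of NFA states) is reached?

{s}

Start: {p}.
δ(p,x) = {s,t}.
Union: {s,t}.
After x: {s,t}.
δ(s,y) = ∅; δ(t,y) = {s}.
Union: {s}.
After y: {s}.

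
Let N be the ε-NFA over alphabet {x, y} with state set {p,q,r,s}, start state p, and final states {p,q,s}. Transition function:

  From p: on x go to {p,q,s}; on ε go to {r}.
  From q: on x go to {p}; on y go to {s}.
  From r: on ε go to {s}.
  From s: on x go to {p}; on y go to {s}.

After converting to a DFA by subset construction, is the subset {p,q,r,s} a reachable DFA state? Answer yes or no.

yes

Start state of the DFA: {p,r,s} (ε-closure of the NFA start).
{p,r,s} --x--> {p,q,r,s}  [new]
{p,r,s} --y--> {s}  [new]
{p,q,r,s} --x--> {p,q,r,s}  [seen]
{p,q,r,s} --y--> {s}  [seen]
{s} --x--> {p,r,s}  [seen]
{s} --y--> {s}  [seen]
Reachable DFA states: {p,r,s}, {p,q,r,s}, {s}.
{p,q,r,s} is among them.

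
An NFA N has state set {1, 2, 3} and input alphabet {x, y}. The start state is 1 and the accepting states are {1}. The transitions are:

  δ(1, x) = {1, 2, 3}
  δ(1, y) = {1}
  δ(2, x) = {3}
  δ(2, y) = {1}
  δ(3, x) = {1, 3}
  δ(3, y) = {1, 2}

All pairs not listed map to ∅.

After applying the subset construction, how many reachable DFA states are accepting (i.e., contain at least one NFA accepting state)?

3

Start state of the DFA: {1}.
{1} --x--> {1, 2, 3}  [new]
{1} --y--> {1}  [seen]
{1, 2, 3} --x--> {1, 2, 3}  [seen]
{1, 2, 3} --y--> {1, 2}  [new]
{1, 2} --x--> {1, 2, 3}  [seen]
{1, 2} --y--> {1}  [seen]
Reachable DFA states: {1}, {1, 2, 3}, {1, 2}.
Accepting DFA states (contain an NFA accepting state): {1}, {1, 2, 3}, {1, 2}.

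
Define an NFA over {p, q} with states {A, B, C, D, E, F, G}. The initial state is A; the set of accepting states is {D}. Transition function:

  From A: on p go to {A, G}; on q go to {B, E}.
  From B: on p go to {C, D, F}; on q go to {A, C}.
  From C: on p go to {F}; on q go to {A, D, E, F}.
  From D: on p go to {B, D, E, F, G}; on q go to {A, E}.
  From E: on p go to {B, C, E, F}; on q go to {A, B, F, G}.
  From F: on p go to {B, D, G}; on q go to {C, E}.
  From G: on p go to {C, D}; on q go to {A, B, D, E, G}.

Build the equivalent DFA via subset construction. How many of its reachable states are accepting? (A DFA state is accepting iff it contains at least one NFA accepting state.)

Start state of the DFA: {A}.
{A} --p--> {A, G}  [new]
{A} --q--> {B, E}  [new]
{A, G} --p--> {A, C, D, G}  [new]
{A, G} --q--> {A, B, D, E, G}  [new]
{B, E} --p--> {B, C, D, E, F}  [new]
{B, E} --q--> {A, B, C, F, G}  [new]
{A, C, D, G} --p--> {A, B, C, D, E, F, G}  [new]
{A, C, D, G} --q--> {A, B, D, E, F, G}  [new]
{A, B, D, E, G} --p--> {A, B, C, D, E, F, G}  [seen]
{A, B, D, E, G} --q--> {A, B, C, D, E, F, G}  [seen]
{B, C, D, E, F} --p--> {B, C, D, E, F, G}  [new]
{B, C, D, E, F} --q--> {A, B, C, D, E, F, G}  [seen]
{A, B, C, F, G} --p--> {A, B, C, D, F, G}  [new]
{A, B, C, F, G} --q--> {A, B, C, D, E, F, G}  [seen]
{A, B, C, D, E, F, G} --p--> {A, B, C, D, E, F, G}  [seen]
{A, B, C, D, E, F, G} --q--> {A, B, C, D, E, F, G}  [seen]
{A, B, D, E, F, G} --p--> {A, B, C, D, E, F, G}  [seen]
{A, B, D, E, F, G} --q--> {A, B, C, D, E, F, G}  [seen]
{B, C, D, E, F, G} --p--> {B, C, D, E, F, G}  [seen]
{B, C, D, E, F, G} --q--> {A, B, C, D, E, F, G}  [seen]
{A, B, C, D, F, G} --p--> {A, B, C, D, E, F, G}  [seen]
{A, B, C, D, F, G} --q--> {A, B, C, D, E, F, G}  [seen]
Reachable DFA states: {A}, {A, G}, {B, E}, {A, C, D, G}, {A, B, D, E, G}, {B, C, D, E, F}, {A, B, C, F, G}, {A, B, C, D, E, F, G}, {A, B, D, E, F, G}, {B, C, D, E, F, G}, {A, B, C, D, F, G}.
Accepting DFA states (contain an NFA accepting state): {A, C, D, G}, {A, B, D, E, G}, {B, C, D, E, F}, {A, B, C, D, E, F, G}, {A, B, D, E, F, G}, {B, C, D, E, F, G}, {A, B, C, D, F, G}.

7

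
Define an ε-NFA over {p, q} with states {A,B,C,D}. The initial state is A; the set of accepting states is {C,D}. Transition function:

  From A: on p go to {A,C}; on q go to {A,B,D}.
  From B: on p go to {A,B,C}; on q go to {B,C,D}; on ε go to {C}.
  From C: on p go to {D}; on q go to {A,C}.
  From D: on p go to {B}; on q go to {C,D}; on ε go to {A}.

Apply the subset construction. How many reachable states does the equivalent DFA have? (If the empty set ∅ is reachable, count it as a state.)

Start state of the DFA: {A} (ε-closure of the NFA start).
{A} --p--> {A,C}  [new]
{A} --q--> {A,B,C,D}  [new]
{A,C} --p--> {A,C,D}  [new]
{A,C} --q--> {A,B,C,D}  [seen]
{A,B,C,D} --p--> {A,B,C,D}  [seen]
{A,B,C,D} --q--> {A,B,C,D}  [seen]
{A,C,D} --p--> {A,B,C,D}  [seen]
{A,C,D} --q--> {A,B,C,D}  [seen]
Reachable DFA states: {A}, {A,C}, {A,B,C,D}, {A,C,D}.

4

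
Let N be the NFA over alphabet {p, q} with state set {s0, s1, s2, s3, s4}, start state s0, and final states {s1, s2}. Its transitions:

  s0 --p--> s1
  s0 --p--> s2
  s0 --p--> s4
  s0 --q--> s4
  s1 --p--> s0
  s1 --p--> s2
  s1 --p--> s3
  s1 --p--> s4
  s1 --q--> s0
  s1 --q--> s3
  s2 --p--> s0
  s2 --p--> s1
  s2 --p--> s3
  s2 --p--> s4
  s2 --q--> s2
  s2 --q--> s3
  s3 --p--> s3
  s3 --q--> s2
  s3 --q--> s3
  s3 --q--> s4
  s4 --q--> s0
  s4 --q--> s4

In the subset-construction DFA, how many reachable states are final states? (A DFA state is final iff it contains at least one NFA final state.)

Start state of the DFA: {s0}.
{s0} --p--> {s1, s2, s4}  [new]
{s0} --q--> {s4}  [new]
{s1, s2, s4} --p--> {s0, s1, s2, s3, s4}  [new]
{s1, s2, s4} --q--> {s0, s2, s3, s4}  [new]
{s4} --p--> ∅  [new]
{s4} --q--> {s0, s4}  [new]
{s0, s1, s2, s3, s4} --p--> {s0, s1, s2, s3, s4}  [seen]
{s0, s1, s2, s3, s4} --q--> {s0, s2, s3, s4}  [seen]
{s0, s2, s3, s4} --p--> {s0, s1, s2, s3, s4}  [seen]
{s0, s2, s3, s4} --q--> {s0, s2, s3, s4}  [seen]
∅ --p--> ∅  [seen]
∅ --q--> ∅  [seen]
{s0, s4} --p--> {s1, s2, s4}  [seen]
{s0, s4} --q--> {s0, s4}  [seen]
Reachable DFA states: {s0}, {s1, s2, s4}, {s4}, {s0, s1, s2, s3, s4}, {s0, s2, s3, s4}, ∅, {s0, s4}.
Accepting DFA states (contain an NFA accepting state): {s1, s2, s4}, {s0, s1, s2, s3, s4}, {s0, s2, s3, s4}.

3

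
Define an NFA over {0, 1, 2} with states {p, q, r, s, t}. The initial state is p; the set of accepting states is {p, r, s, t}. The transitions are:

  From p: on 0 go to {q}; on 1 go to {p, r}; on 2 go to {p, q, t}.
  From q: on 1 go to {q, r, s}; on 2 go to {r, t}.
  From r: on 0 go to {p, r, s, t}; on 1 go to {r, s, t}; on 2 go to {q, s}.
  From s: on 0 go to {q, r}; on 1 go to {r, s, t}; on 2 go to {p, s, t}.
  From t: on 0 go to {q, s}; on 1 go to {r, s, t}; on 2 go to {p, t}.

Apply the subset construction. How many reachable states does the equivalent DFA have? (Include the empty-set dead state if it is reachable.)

Start state of the DFA: {p}.
{p} --0--> {q}  [new]
{p} --1--> {p, r}  [new]
{p} --2--> {p, q, t}  [new]
{q} --0--> ∅  [new]
{q} --1--> {q, r, s}  [new]
{q} --2--> {r, t}  [new]
{p, r} --0--> {p, q, r, s, t}  [new]
{p, r} --1--> {p, r, s, t}  [new]
{p, r} --2--> {p, q, s, t}  [new]
{p, q, t} --0--> {q, s}  [new]
{p, q, t} --1--> {p, q, r, s, t}  [seen]
{p, q, t} --2--> {p, q, r, t}  [new]
∅ --0--> ∅  [seen]
∅ --1--> ∅  [seen]
∅ --2--> ∅  [seen]
{q, r, s} --0--> {p, q, r, s, t}  [seen]
{q, r, s} --1--> {q, r, s, t}  [new]
{q, r, s} --2--> {p, q, r, s, t}  [seen]
{r, t} --0--> {p, q, r, s, t}  [seen]
{r, t} --1--> {r, s, t}  [new]
{r, t} --2--> {p, q, s, t}  [seen]
{p, q, r, s, t} --0--> {p, q, r, s, t}  [seen]
{p, q, r, s, t} --1--> {p, q, r, s, t}  [seen]
{p, q, r, s, t} --2--> {p, q, r, s, t}  [seen]
{p, r, s, t} --0--> {p, q, r, s, t}  [seen]
{p, r, s, t} --1--> {p, r, s, t}  [seen]
{p, r, s, t} --2--> {p, q, s, t}  [seen]
{p, q, s, t} --0--> {q, r, s}  [seen]
{p, q, s, t} --1--> {p, q, r, s, t}  [seen]
{p, q, s, t} --2--> {p, q, r, s, t}  [seen]
{q, s} --0--> {q, r}  [new]
{q, s} --1--> {q, r, s, t}  [seen]
{q, s} --2--> {p, r, s, t}  [seen]
{p, q, r, t} --0--> {p, q, r, s, t}  [seen]
{p, q, r, t} --1--> {p, q, r, s, t}  [seen]
{p, q, r, t} --2--> {p, q, r, s, t}  [seen]
{q, r, s, t} --0--> {p, q, r, s, t}  [seen]
{q, r, s, t} --1--> {q, r, s, t}  [seen]
{q, r, s, t} --2--> {p, q, r, s, t}  [seen]
{r, s, t} --0--> {p, q, r, s, t}  [seen]
{r, s, t} --1--> {r, s, t}  [seen]
{r, s, t} --2--> {p, q, s, t}  [seen]
{q, r} --0--> {p, r, s, t}  [seen]
{q, r} --1--> {q, r, s, t}  [seen]
{q, r} --2--> {q, r, s, t}  [seen]
Reachable DFA states: {p}, {q}, {p, r}, {p, q, t}, ∅, {q, r, s}, {r, t}, {p, q, r, s, t}, {p, r, s, t}, {p, q, s, t}, {q, s}, {p, q, r, t}, {q, r, s, t}, {r, s, t}, {q, r}.

15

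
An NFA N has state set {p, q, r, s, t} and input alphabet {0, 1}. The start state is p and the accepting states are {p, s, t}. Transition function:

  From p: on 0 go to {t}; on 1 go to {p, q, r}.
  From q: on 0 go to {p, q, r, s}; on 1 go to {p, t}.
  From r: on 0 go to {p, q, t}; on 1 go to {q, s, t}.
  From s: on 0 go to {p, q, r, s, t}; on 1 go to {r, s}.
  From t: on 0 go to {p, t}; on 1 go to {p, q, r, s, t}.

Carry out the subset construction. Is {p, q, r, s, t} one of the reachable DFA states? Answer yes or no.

Start state of the DFA: {p}.
{p} --0--> {t}  [new]
{p} --1--> {p, q, r}  [new]
{t} --0--> {p, t}  [new]
{t} --1--> {p, q, r, s, t}  [new]
{p, q, r} --0--> {p, q, r, s, t}  [seen]
{p, q, r} --1--> {p, q, r, s, t}  [seen]
{p, t} --0--> {p, t}  [seen]
{p, t} --1--> {p, q, r, s, t}  [seen]
{p, q, r, s, t} --0--> {p, q, r, s, t}  [seen]
{p, q, r, s, t} --1--> {p, q, r, s, t}  [seen]
Reachable DFA states: {p}, {t}, {p, q, r}, {p, t}, {p, q, r, s, t}.
{p, q, r, s, t} is among them.

yes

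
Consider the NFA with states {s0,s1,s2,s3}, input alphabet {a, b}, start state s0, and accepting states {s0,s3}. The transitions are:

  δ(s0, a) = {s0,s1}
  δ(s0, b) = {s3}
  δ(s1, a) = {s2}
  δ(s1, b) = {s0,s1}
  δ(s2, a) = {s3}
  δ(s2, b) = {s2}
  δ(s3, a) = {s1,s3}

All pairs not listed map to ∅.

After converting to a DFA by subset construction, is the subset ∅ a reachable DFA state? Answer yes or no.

yes

Start state of the DFA: {s0}.
{s0} --a--> {s0,s1}  [new]
{s0} --b--> {s3}  [new]
{s0,s1} --a--> {s0,s1,s2}  [new]
{s0,s1} --b--> {s0,s1,s3}  [new]
{s3} --a--> {s1,s3}  [new]
{s3} --b--> ∅  [new]
{s0,s1,s2} --a--> {s0,s1,s2,s3}  [new]
{s0,s1,s2} --b--> {s0,s1,s2,s3}  [seen]
{s0,s1,s3} --a--> {s0,s1,s2,s3}  [seen]
{s0,s1,s3} --b--> {s0,s1,s3}  [seen]
{s1,s3} --a--> {s1,s2,s3}  [new]
{s1,s3} --b--> {s0,s1}  [seen]
∅ --a--> ∅  [seen]
∅ --b--> ∅  [seen]
{s0,s1,s2,s3} --a--> {s0,s1,s2,s3}  [seen]
{s0,s1,s2,s3} --b--> {s0,s1,s2,s3}  [seen]
{s1,s2,s3} --a--> {s1,s2,s3}  [seen]
{s1,s2,s3} --b--> {s0,s1,s2}  [seen]
Reachable DFA states: {s0}, {s0,s1}, {s3}, {s0,s1,s2}, {s0,s1,s3}, {s1,s3}, ∅, {s0,s1,s2,s3}, {s1,s2,s3}.
∅ is among them.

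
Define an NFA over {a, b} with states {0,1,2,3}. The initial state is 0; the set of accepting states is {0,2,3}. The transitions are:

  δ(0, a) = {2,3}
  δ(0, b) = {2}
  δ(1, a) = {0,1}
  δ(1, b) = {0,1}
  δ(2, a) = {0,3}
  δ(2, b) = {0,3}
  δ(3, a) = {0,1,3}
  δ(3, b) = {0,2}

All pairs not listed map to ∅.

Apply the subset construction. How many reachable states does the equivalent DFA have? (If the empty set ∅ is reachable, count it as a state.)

9

Start state of the DFA: {0}.
{0} --a--> {2,3}  [new]
{0} --b--> {2}  [new]
{2,3} --a--> {0,1,3}  [new]
{2,3} --b--> {0,2,3}  [new]
{2} --a--> {0,3}  [new]
{2} --b--> {0,3}  [seen]
{0,1,3} --a--> {0,1,2,3}  [new]
{0,1,3} --b--> {0,1,2}  [new]
{0,2,3} --a--> {0,1,2,3}  [seen]
{0,2,3} --b--> {0,2,3}  [seen]
{0,3} --a--> {0,1,2,3}  [seen]
{0,3} --b--> {0,2}  [new]
{0,1,2,3} --a--> {0,1,2,3}  [seen]
{0,1,2,3} --b--> {0,1,2,3}  [seen]
{0,1,2} --a--> {0,1,2,3}  [seen]
{0,1,2} --b--> {0,1,2,3}  [seen]
{0,2} --a--> {0,2,3}  [seen]
{0,2} --b--> {0,2,3}  [seen]
Reachable DFA states: {0}, {2,3}, {2}, {0,1,3}, {0,2,3}, {0,3}, {0,1,2,3}, {0,1,2}, {0,2}.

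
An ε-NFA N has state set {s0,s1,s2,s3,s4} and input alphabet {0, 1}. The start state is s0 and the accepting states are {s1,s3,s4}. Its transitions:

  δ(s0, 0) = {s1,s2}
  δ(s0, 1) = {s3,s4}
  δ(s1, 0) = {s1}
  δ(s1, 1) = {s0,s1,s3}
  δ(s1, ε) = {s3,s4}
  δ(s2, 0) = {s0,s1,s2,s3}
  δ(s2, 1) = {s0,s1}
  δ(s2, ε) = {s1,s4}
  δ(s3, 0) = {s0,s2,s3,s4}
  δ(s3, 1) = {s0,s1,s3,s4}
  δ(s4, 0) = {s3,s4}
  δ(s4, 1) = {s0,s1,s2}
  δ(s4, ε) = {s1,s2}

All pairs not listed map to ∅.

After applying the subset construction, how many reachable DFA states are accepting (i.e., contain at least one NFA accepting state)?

2

Start state of the DFA: {s0} (ε-closure of the NFA start).
{s0} --0--> {s1,s2,s3,s4}  [new]
{s0} --1--> {s1,s2,s3,s4}  [seen]
{s1,s2,s3,s4} --0--> {s0,s1,s2,s3,s4}  [new]
{s1,s2,s3,s4} --1--> {s0,s1,s2,s3,s4}  [seen]
{s0,s1,s2,s3,s4} --0--> {s0,s1,s2,s3,s4}  [seen]
{s0,s1,s2,s3,s4} --1--> {s0,s1,s2,s3,s4}  [seen]
Reachable DFA states: {s0}, {s1,s2,s3,s4}, {s0,s1,s2,s3,s4}.
Accepting DFA states (contain an NFA accepting state): {s1,s2,s3,s4}, {s0,s1,s2,s3,s4}.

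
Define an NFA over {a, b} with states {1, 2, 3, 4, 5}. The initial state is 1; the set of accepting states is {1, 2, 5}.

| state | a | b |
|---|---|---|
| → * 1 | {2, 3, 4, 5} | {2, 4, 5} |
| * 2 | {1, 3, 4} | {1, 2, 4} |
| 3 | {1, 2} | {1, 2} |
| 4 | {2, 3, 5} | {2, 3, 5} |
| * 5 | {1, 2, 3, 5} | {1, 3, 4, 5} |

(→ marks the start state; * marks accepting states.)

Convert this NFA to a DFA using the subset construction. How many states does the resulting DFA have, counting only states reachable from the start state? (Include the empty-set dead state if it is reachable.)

Start state of the DFA: {1}.
{1} --a--> {2, 3, 4, 5}  [new]
{1} --b--> {2, 4, 5}  [new]
{2, 3, 4, 5} --a--> {1, 2, 3, 4, 5}  [new]
{2, 3, 4, 5} --b--> {1, 2, 3, 4, 5}  [seen]
{2, 4, 5} --a--> {1, 2, 3, 4, 5}  [seen]
{2, 4, 5} --b--> {1, 2, 3, 4, 5}  [seen]
{1, 2, 3, 4, 5} --a--> {1, 2, 3, 4, 5}  [seen]
{1, 2, 3, 4, 5} --b--> {1, 2, 3, 4, 5}  [seen]
Reachable DFA states: {1}, {2, 3, 4, 5}, {2, 4, 5}, {1, 2, 3, 4, 5}.

4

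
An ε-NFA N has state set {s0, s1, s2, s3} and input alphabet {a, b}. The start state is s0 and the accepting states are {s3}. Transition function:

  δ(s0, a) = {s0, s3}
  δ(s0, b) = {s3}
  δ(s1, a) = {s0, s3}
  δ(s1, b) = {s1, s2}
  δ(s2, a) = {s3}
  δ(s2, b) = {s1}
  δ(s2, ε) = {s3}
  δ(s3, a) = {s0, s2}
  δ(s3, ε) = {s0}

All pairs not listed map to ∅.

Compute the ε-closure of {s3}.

Begin with {s3}.
s3 →ε {s0}; add s0.
ε-closure = {s0, s3}.

{s0, s3}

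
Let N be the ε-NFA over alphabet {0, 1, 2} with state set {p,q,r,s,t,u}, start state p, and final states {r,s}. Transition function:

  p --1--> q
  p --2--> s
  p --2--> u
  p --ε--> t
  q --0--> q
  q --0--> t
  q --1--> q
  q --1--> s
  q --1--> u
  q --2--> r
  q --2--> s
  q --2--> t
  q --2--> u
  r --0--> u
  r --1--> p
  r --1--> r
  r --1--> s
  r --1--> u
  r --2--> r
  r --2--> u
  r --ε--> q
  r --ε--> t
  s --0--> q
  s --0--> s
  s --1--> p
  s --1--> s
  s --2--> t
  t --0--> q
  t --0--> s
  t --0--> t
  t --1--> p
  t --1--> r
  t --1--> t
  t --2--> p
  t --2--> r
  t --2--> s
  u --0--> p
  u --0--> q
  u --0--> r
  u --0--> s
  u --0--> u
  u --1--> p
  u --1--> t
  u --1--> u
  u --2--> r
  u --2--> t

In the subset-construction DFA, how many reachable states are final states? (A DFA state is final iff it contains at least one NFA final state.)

4

Start state of the DFA: {p,t} (ε-closure of the NFA start).
{p,t} --0--> {q,s,t}  [new]
{p,t} --1--> {p,q,r,t}  [new]
{p,t} --2--> {p,q,r,s,t,u}  [new]
{q,s,t} --0--> {q,s,t}  [seen]
{q,s,t} --1--> {p,q,r,s,t,u}  [seen]
{q,s,t} --2--> {p,q,r,s,t,u}  [seen]
{p,q,r,t} --0--> {q,s,t,u}  [new]
{p,q,r,t} --1--> {p,q,r,s,t,u}  [seen]
{p,q,r,t} --2--> {p,q,r,s,t,u}  [seen]
{p,q,r,s,t,u} --0--> {p,q,r,s,t,u}  [seen]
{p,q,r,s,t,u} --1--> {p,q,r,s,t,u}  [seen]
{p,q,r,s,t,u} --2--> {p,q,r,s,t,u}  [seen]
{q,s,t,u} --0--> {p,q,r,s,t,u}  [seen]
{q,s,t,u} --1--> {p,q,r,s,t,u}  [seen]
{q,s,t,u} --2--> {p,q,r,s,t,u}  [seen]
Reachable DFA states: {p,t}, {q,s,t}, {p,q,r,t}, {p,q,r,s,t,u}, {q,s,t,u}.
Accepting DFA states (contain an NFA accepting state): {q,s,t}, {p,q,r,t}, {p,q,r,s,t,u}, {q,s,t,u}.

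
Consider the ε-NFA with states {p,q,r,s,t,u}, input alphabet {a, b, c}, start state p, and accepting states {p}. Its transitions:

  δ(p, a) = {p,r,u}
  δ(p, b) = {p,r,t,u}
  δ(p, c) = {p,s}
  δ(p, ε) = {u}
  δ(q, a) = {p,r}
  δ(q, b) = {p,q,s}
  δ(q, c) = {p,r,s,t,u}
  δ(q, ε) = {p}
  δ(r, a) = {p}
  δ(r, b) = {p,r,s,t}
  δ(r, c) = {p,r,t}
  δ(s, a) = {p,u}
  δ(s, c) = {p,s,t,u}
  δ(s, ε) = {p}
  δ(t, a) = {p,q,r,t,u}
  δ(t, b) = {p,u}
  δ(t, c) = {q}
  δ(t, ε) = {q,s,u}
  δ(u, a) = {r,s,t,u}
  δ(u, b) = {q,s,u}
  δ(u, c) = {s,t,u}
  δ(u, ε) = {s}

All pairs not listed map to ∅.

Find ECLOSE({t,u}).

Begin with {t,u}.
t →ε {q,s,u}; add q, s.
s →ε {p}; add p.
ε-closure = {p,q,s,t,u}.

{p,q,s,t,u}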